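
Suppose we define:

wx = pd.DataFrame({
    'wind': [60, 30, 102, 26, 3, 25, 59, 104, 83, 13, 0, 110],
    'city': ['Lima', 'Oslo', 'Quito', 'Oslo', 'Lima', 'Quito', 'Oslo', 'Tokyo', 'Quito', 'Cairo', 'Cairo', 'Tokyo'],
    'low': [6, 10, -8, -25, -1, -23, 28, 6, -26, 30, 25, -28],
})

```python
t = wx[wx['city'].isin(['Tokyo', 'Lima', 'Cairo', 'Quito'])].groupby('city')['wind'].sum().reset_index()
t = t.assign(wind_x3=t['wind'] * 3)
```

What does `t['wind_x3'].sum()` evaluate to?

filter rows where city in ['Tokyo', 'Lima', 'Cairo', 'Quito']:
    wind   city  low
0     60   Lima    6
2    102  Quito   -8
4      3   Lima   -1
5     25  Quito  -23
7    104  Tokyo    6
8     83  Quito  -26
9     13  Cairo   30
10     0  Cairo   25
11   110  Tokyo  -28
group by city, sum of wind:
city
Cairo     13
Lima      63
Quito    210
Tokyo    214
Name: wind, dtype: int64
reset_index():
    city  wind
0  Cairo    13
1   Lima    63
2  Quito   210
3  Tokyo   214
add column wind_x3 = t['wind'] * 3:
    city  wind  wind_x3
0  Cairo    13       39
1   Lima    63      189
2  Quito   210      630
3  Tokyo   214      642
sum of column 'wind_x3' → 1500

1500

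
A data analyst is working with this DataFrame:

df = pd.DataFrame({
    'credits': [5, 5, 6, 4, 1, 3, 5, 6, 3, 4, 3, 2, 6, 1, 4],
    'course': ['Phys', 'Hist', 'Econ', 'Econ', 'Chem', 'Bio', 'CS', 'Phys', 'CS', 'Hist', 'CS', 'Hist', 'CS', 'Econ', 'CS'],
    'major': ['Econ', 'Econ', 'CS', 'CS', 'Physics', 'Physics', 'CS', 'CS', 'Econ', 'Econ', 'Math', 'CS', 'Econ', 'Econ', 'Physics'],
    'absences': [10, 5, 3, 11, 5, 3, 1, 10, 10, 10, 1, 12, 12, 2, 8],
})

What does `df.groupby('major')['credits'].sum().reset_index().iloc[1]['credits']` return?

24

group by major, sum of credits:
major
CS         23
Econ       24
Math        3
Physics     8
Name: credits, dtype: int64
reset_index():
     major  credits
0       CS       23
1     Econ       24
2     Math        3
3  Physics        8
Finally, value at position 1, column 'credits' = 24.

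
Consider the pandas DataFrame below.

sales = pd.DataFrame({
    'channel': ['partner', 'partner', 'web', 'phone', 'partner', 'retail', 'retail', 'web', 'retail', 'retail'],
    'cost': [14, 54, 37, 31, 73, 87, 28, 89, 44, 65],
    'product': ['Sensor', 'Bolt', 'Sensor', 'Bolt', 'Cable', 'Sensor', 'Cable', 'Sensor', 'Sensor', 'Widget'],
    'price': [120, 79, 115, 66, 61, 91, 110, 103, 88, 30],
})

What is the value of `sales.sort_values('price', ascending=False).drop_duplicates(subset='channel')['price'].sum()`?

411

sort by price descending:
   channel  cost product  price
0  partner    14  Sensor    120
2      web    37  Sensor    115
6   retail    28   Cable    110
7      web    89  Sensor    103
5   retail    87  Sensor     91
8   retail    44  Sensor     88
1  partner    54    Bolt     79
3    phone    31    Bolt     66
4  partner    73   Cable     61
9   retail    65  Widget     30
drop duplicate channel (keep=first):
   channel  cost product  price
0  partner    14  Sensor    120
2      web    37  Sensor    115
6   retail    28   Cable    110
3    phone    31    Bolt     66
Taking the sum of column 'price' gives 411.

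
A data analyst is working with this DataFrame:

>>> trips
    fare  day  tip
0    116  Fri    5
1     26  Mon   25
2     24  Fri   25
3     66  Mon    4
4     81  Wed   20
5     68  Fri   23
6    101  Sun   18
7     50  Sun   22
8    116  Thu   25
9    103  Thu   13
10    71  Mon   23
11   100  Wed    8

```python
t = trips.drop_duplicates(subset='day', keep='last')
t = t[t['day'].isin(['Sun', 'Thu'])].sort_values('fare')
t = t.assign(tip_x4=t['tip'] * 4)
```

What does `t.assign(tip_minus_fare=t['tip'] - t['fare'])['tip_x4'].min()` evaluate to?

52

drop duplicate day (keep=last):
    fare  day  tip
5     68  Fri   23
7     50  Sun   22
9    103  Thu   13
10    71  Mon   23
11   100  Wed    8
filter rows where day in ['Sun', 'Thu']:
   fare  day  tip
7    50  Sun   22
9   103  Thu   13
sort by fare:
   fare  day  tip
7    50  Sun   22
9   103  Thu   13
add column tip_x4 = t['tip'] * 4:
   fare  day  tip  tip_x4
7    50  Sun   22      88
9   103  Thu   13      52
add column tip_minus_fare = t['tip'] - t['fare']:
   fare  day  tip  tip_x4  tip_minus_fare
7    50  Sun   22      88             -28
9   103  Thu   13      52             -90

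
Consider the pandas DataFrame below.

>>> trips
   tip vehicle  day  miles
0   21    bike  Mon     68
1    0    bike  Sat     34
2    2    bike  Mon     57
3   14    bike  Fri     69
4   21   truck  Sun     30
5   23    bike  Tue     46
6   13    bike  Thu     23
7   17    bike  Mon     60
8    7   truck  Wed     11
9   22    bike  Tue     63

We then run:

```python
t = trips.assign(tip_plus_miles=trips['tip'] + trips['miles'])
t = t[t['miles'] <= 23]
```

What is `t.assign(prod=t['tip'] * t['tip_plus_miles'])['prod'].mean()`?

add column tip_plus_miles = trips['tip'] + trips['miles']:
   tip vehicle  day  miles  tip_plus_miles
0   21    bike  Mon     68              89
1    0    bike  Sat     34              34
2    2    bike  Mon     57              59
3   14    bike  Fri     69              83
4   21   truck  Sun     30              51
5   23    bike  Tue     46              69
6   13    bike  Thu     23              36
7   17    bike  Mon     60              77
8    7   truck  Wed     11              18
9   22    bike  Tue     63              85
filter rows where miles <= 23:
   tip vehicle  day  miles  tip_plus_miles
6   13    bike  Thu     23              36
8    7   truck  Wed     11              18
add column prod = t['tip'] * t['tip_plus_miles']:
   tip vehicle  day  miles  tip_plus_miles  prod
6   13    bike  Thu     23              36   468
8    7   truck  Wed     11              18   126
The mean of column 'prod' is 297.0.

297.0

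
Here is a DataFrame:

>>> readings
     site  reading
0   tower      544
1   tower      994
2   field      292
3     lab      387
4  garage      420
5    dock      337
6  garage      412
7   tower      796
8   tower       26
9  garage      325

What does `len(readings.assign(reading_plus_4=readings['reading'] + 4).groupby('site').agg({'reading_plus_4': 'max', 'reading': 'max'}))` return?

5

add column reading_plus_4 = readings['reading'] + 4:
     site  reading  reading_plus_4
0   tower      544             548
1   tower      994             998
2   field      292             296
3     lab      387             391
4  garage      420             424
5    dock      337             341
6  garage      412             416
7   tower      796             800
8   tower       26              30
9  garage      325             329
group by site: max(reading_plus_4), max(reading):
        reading_plus_4  reading
site                           
dock               341      337
field              296      292
garage             424      420
lab                391      387
tower              998      994
Hence 5.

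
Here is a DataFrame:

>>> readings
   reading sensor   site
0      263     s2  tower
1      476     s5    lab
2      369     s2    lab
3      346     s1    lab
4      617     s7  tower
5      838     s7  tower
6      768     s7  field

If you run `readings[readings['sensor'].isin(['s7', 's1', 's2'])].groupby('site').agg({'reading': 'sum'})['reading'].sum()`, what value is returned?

3201

filter rows where sensor in ['s7', 's1', 's2']:
   reading sensor   site
0      263     s2  tower
2      369     s2    lab
3      346     s1    lab
4      617     s7  tower
5      838     s7  tower
6      768     s7  field
group by site, sum of reading:
       reading
site          
field      768
lab        715
tower     1718
The sum of column 'reading' is 3201.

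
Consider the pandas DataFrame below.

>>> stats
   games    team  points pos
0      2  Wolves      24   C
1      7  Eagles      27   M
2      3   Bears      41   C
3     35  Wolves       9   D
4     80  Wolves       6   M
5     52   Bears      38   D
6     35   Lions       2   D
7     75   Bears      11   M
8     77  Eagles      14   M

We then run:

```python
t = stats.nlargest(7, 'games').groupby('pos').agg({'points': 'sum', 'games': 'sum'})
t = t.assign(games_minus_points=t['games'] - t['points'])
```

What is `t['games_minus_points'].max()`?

181

take 7 rows with largest games:
   games    team  points pos
4     80  Wolves       6   M
8     77  Eagles      14   M
7     75   Bears      11   M
5     52   Bears      38   D
3     35  Wolves       9   D
6     35   Lions       2   D
1      7  Eagles      27   M
group by pos: sum(points), sum(games):
     points  games
pos               
D        49    122
M        58    239
add column games_minus_points = t['games'] - t['points']:
     points  games  games_minus_points
pos                                   
D        49    122                  73
M        58    239                 181
Then the max of column 'games_minus_points': 181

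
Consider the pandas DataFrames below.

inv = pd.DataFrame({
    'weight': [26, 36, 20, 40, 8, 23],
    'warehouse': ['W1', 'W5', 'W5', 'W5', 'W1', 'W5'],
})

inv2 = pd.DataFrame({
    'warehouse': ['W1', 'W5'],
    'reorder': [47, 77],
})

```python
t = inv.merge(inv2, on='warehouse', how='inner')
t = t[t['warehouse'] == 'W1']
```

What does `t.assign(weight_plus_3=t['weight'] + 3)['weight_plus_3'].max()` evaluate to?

29

merge on 'warehouse' (how='inner') → 6 rows:
   weight warehouse  reorder
0      26        W1       47
1      36        W5       77
2      20        W5       77
3      40        W5       77
4       8        W1       47
5      23        W5       77
filter rows where warehouse == 'W1':
   weight warehouse  reorder
0      26        W1       47
4       8        W1       47
add column weight_plus_3 = t['weight'] + 3:
   weight warehouse  reorder  weight_plus_3
0      26        W1       47             29
4       8        W1       47             11
Hence 29.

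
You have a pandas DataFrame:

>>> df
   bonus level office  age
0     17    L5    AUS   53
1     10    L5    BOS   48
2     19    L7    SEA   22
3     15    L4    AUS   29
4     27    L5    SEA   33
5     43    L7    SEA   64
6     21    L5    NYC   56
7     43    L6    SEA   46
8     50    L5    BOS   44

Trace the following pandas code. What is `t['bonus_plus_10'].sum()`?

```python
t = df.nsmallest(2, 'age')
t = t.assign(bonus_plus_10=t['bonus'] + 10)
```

54

take 2 rows with smallest age:
   bonus level office  age
2     19    L7    SEA   22
3     15    L4    AUS   29
add column bonus_plus_10 = t['bonus'] + 10:
   bonus level office  age  bonus_plus_10
2     19    L7    SEA   22             29
3     15    L4    AUS   29             25
The sum of column 'bonus_plus_10' is 54.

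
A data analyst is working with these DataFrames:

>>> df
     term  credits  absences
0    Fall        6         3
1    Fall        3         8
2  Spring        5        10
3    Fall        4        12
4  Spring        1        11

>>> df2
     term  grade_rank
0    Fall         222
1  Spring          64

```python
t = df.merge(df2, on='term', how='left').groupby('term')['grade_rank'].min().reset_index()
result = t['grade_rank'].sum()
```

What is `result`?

286

merge on 'term' (how='left') → 5 rows:
     term  credits  absences  grade_rank
0    Fall        6         3         222
1    Fall        3         8         222
2  Spring        5        10          64
3    Fall        4        12         222
4  Spring        1        11          64
group by term, min of grade_rank:
term
Fall      222
Spring     64
Name: grade_rank, dtype: int64
reset_index():
     term  grade_rank
0    Fall         222
1  Spring          64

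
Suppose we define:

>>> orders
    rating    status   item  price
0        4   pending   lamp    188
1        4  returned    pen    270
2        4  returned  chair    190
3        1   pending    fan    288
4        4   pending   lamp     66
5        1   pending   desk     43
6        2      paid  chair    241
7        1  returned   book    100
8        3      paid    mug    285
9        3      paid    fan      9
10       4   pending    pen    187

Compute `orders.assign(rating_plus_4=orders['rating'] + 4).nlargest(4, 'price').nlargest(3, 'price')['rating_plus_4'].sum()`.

20

add column rating_plus_4 = orders['rating'] + 4:
    rating    status   item  price  rating_plus_4
0        4   pending   lamp    188              8
1        4  returned    pen    270              8
2        4  returned  chair    190              8
3        1   pending    fan    288              5
4        4   pending   lamp     66              8
5        1   pending   desk     43              5
6        2      paid  chair    241              6
7        1  returned   book    100              5
8        3      paid    mug    285              7
9        3      paid    fan      9              7
10       4   pending    pen    187              8
take 4 rows with largest price:
   rating    status   item  price  rating_plus_4
3       1   pending    fan    288              5
8       3      paid    mug    285              7
1       4  returned    pen    270              8
6       2      paid  chair    241              6
take 3 rows with largest price:
   rating    status item  price  rating_plus_4
3       1   pending  fan    288              5
8       3      paid  mug    285              7
1       4  returned  pen    270              8
Taking the sum of column 'rating_plus_4' gives 20.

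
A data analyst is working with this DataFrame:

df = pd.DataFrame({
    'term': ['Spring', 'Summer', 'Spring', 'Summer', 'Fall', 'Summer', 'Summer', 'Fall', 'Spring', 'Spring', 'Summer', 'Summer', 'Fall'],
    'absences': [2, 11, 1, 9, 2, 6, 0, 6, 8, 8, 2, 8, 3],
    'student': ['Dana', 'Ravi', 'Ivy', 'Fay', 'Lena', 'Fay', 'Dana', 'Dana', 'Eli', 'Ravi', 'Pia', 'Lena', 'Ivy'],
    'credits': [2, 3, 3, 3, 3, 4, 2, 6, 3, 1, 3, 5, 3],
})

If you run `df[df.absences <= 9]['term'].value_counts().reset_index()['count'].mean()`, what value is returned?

4.0

filter rows where absences <= 9:
      term  absences student  credits
0   Spring         2    Dana        2
2   Spring         1     Ivy        3
3   Summer         9     Fay        3
4     Fall         2    Lena        3
5   Summer         6     Fay        4
6   Summer         0    Dana        2
7     Fall         6    Dana        6
8   Spring         8     Eli        3
9   Spring         8    Ravi        1
10  Summer         2     Pia        3
11  Summer         8    Lena        5
12    Fall         3     Ivy        3
value_counts of term:
term
Summer    5
Spring    4
Fall      3
Name: count, dtype: int64
reset_index():
     term  count
0  Summer      5
1  Spring      4
2    Fall      3
mean of column 'count' → 4.0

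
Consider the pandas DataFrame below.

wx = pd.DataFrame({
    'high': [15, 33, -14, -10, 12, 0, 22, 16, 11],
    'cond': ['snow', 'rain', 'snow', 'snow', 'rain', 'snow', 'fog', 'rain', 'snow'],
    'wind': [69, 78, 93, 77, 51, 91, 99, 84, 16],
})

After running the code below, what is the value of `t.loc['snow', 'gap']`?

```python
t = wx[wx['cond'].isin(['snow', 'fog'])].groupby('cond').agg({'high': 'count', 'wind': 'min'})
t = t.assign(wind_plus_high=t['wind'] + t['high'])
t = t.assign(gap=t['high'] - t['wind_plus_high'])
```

filter rows where cond in ['snow', 'fog']:
   high  cond  wind
0    15  snow    69
2   -14  snow    93
3   -10  snow    77
5     0  snow    91
6    22   fog    99
8    11  snow    16
group by cond: count(high), min(wind):
      high  wind
cond            
fog      1    99
snow     5    16
add column wind_plus_high = t['wind'] + t['high']:
      high  wind  wind_plus_high
cond                            
fog      1    99             100
snow     5    16              21
add column gap = t['high'] - t['wind_plus_high']:
      high  wind  wind_plus_high  gap
cond                                 
fog      1    99             100  -99
snow     5    16              21  -16

-16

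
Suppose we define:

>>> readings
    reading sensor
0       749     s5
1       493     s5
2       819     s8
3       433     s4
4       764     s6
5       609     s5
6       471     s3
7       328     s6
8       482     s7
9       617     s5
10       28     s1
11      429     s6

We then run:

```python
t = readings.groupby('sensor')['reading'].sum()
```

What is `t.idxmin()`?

s1

group by sensor, sum of reading:
sensor
s1      28
s3     471
s4     433
s5    2468
s6    1521
s7     482
s8     819
Name: reading, dtype: int64
Reading off the label with the smallest value, we get s1.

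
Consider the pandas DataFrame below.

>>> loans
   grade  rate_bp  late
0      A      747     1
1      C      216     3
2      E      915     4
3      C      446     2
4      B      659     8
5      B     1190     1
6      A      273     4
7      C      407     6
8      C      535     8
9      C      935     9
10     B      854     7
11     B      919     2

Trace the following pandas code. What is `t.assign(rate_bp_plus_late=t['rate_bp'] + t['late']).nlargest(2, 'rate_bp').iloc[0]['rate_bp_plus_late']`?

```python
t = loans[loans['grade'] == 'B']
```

1191

filter rows where grade == 'B':
   grade  rate_bp  late
4      B      659     8
5      B     1190     1
10     B      854     7
11     B      919     2
add column rate_bp_plus_late = t['rate_bp'] + t['late']:
   grade  rate_bp  late  rate_bp_plus_late
4      B      659     8                667
5      B     1190     1               1191
10     B      854     7                861
11     B      919     2                921
take 2 rows with largest rate_bp:
   grade  rate_bp  late  rate_bp_plus_late
5      B     1190     1               1191
11     B      919     2                921
The value at position 0, column 'rate_bp_plus_late' is 1191.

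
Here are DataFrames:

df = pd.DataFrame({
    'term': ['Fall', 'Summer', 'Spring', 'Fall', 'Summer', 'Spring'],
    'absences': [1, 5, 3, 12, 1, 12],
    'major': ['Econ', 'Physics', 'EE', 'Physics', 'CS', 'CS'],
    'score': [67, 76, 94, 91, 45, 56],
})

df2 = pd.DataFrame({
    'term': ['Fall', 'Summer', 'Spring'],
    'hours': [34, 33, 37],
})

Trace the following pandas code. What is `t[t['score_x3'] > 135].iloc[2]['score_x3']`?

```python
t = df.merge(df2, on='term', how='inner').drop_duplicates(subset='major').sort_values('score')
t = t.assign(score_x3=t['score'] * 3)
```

282

merge on 'term' (how='inner') → 6 rows:
     term  absences    major  score  hours
0    Fall         1     Econ     67     34
1  Summer         5  Physics     76     33
2  Spring         3       EE     94     37
3    Fall        12  Physics     91     34
4  Summer         1       CS     45     33
5  Spring        12       CS     56     37
drop duplicate major (keep=first):
     term  absences    major  score  hours
0    Fall         1     Econ     67     34
1  Summer         5  Physics     76     33
2  Spring         3       EE     94     37
4  Summer         1       CS     45     33
sort by score:
     term  absences    major  score  hours
4  Summer         1       CS     45     33
0    Fall         1     Econ     67     34
1  Summer         5  Physics     76     33
2  Spring         3       EE     94     37
add column score_x3 = t['score'] * 3:
     term  absences    major  score  hours  score_x3
4  Summer         1       CS     45     33       135
0    Fall         1     Econ     67     34       201
1  Summer         5  Physics     76     33       228
2  Spring         3       EE     94     37       282
filter rows where score_x3 > 135:
     term  absences    major  score  hours  score_x3
0    Fall         1     Econ     67     34       201
1  Summer         5  Physics     76     33       228
2  Spring         3       EE     94     37       282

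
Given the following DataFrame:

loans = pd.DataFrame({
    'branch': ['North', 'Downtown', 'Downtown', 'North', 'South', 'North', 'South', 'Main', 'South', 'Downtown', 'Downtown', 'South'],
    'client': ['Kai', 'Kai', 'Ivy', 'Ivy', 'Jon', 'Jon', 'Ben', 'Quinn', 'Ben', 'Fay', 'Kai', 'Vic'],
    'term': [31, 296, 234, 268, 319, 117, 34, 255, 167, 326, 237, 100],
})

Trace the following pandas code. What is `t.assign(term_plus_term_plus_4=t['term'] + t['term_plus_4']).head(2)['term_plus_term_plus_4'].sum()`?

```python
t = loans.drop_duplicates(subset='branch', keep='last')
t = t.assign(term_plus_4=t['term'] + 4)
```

drop duplicate branch (keep=last):
      branch client  term
5      North    Jon   117
7       Main  Quinn   255
10  Downtown    Kai   237
11     South    Vic   100
add column term_plus_4 = t['term'] + 4:
      branch client  term  term_plus_4
5      North    Jon   117          121
7       Main  Quinn   255          259
10  Downtown    Kai   237          241
11     South    Vic   100          104
add column term_plus_term_plus_4 = t['term'] + t['term_plus_4']:
      branch client  term  term_plus_4  term_plus_term_plus_4
5      North    Jon   117          121                    238
7       Main  Quinn   255          259                    514
10  Downtown    Kai   237          241                    478
11     South    Vic   100          104                    204
take first 2 rows:
  branch client  term  term_plus_4  term_plus_term_plus_4
5  North    Jon   117          121                    238
7   Main  Quinn   255          259                    514

752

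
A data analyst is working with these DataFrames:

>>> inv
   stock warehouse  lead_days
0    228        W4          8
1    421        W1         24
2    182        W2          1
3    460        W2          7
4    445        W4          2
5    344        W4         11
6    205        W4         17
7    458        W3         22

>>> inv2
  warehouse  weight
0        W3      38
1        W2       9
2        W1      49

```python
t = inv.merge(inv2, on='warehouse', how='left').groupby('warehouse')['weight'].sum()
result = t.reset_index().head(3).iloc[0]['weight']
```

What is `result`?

merge on 'warehouse' (how='left') → 8 rows:
   stock warehouse  lead_days  weight
0    228        W4          8     NaN
1    421        W1         24    49.0
2    182        W2          1     9.0
3    460        W2          7     9.0
4    445        W4          2     NaN
5    344        W4         11     NaN
6    205        W4         17     NaN
7    458        W3         22    38.0
group by warehouse, sum of weight:
warehouse
W1    49.0
W2    18.0
W3    38.0
W4     0.0
Name: weight, dtype: float64
reset_index():
  warehouse  weight
0        W1    49.0
1        W2    18.0
2        W3    38.0
3        W4     0.0
take first 3 rows:
  warehouse  weight
0        W1    49.0
1        W2    18.0
2        W3    38.0
So iloc[0]['weight'] = 49.0.

49.0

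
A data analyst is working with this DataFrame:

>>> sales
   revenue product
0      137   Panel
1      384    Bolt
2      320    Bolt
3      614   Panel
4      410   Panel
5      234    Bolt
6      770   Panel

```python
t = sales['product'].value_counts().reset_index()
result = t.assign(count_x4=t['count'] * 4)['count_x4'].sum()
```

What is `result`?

value_counts of product:
product
Panel    4
Bolt     3
Name: count, dtype: int64
reset_index():
  product  count
0   Panel      4
1    Bolt      3
add column count_x4 = t['count'] * 4:
  product  count  count_x4
0   Panel      4        16
1    Bolt      3        12
Then the sum of column 'count_x4': 28

28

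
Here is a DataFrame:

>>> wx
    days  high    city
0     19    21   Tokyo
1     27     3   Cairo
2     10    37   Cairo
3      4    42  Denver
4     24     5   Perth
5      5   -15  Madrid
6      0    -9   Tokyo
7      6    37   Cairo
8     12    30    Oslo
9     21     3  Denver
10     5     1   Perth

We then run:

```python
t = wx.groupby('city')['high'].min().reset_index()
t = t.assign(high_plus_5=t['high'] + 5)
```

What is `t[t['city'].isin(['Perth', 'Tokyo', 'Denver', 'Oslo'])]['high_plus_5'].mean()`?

11.25

group by city, min of high:
city
Cairo      3
Denver     3
Madrid   -15
Oslo      30
Perth      1
Tokyo     -9
Name: high, dtype: int64
reset_index():
     city  high
0   Cairo     3
1  Denver     3
2  Madrid   -15
3    Oslo    30
4   Perth     1
5   Tokyo    -9
add column high_plus_5 = t['high'] + 5:
     city  high  high_plus_5
0   Cairo     3            8
1  Denver     3            8
2  Madrid   -15          -10
3    Oslo    30           35
4   Perth     1            6
5   Tokyo    -9           -4
filter rows where city in ['Perth', 'Tokyo', 'Denver', 'Oslo']:
     city  high  high_plus_5
1  Denver     3            8
3    Oslo    30           35
4   Perth     1            6
5   Tokyo    -9           -4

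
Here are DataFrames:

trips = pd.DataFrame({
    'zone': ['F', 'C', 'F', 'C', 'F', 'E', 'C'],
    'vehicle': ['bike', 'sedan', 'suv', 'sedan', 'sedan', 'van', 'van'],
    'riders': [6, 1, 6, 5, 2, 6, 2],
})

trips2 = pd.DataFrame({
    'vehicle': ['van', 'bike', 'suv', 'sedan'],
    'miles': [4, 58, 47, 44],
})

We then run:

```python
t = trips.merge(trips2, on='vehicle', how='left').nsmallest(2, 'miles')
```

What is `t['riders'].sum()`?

merge on 'vehicle' (how='left') → 7 rows:
  zone vehicle  riders  miles
0    F    bike       6     58
1    C   sedan       1     44
2    F     suv       6     47
3    C   sedan       5     44
4    F   sedan       2     44
5    E     van       6      4
6    C     van       2      4
take 2 rows with smallest miles:
  zone vehicle  riders  miles
5    E     van       6      4
6    C     van       2      4
Finally, sum of column 'riders' = 8.

8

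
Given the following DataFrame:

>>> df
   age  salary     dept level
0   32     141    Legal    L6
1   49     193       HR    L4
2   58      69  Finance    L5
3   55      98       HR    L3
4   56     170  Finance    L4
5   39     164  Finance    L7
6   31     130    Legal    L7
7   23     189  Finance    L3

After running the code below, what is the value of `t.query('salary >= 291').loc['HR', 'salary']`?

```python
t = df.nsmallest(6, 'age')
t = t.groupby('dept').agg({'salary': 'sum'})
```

take 6 rows with smallest age:
   age  salary     dept level
7   23     189  Finance    L3
6   31     130    Legal    L7
0   32     141    Legal    L6
5   39     164  Finance    L7
1   49     193       HR    L4
3   55      98       HR    L3
group by dept, sum of salary:
         salary
dept           
Finance     353
HR          291
Legal       271
filter rows where salary >= 291:
         salary
dept           
Finance     353
HR          291

291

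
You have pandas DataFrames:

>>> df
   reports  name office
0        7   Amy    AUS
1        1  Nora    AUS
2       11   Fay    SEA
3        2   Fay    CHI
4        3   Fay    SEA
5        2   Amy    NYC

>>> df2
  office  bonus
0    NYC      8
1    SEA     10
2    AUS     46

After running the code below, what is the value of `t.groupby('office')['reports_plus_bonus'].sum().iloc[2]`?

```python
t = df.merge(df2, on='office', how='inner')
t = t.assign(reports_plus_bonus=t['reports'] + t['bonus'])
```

34

merge on 'office' (how='inner') → 5 rows:
   reports  name office  bonus
0        7   Amy    AUS     46
1        1  Nora    AUS     46
2       11   Fay    SEA     10
3        3   Fay    SEA     10
4        2   Amy    NYC      8
add column reports_plus_bonus = t['reports'] + t['bonus']:
   reports  name office  bonus  reports_plus_bonus
0        7   Amy    AUS     46                  53
1        1  Nora    AUS     46                  47
2       11   Fay    SEA     10                  21
3        3   Fay    SEA     10                  13
4        2   Amy    NYC      8                  10
group by office, sum of reports_plus_bonus:
office
AUS    100
NYC     10
SEA     34
Name: reports_plus_bonus, dtype: int64
The value at position 2 is 34.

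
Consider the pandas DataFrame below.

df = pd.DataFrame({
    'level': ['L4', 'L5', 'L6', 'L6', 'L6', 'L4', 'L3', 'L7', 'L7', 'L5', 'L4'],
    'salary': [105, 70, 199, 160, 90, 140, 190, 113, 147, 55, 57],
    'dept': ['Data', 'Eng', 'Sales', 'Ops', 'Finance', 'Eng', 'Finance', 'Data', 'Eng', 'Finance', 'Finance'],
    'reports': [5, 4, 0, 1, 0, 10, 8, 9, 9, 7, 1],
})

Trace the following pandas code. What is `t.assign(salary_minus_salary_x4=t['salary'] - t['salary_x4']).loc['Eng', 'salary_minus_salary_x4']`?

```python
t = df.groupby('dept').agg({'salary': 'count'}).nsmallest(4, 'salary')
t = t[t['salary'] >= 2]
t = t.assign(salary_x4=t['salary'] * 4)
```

-9

group by dept, count of salary:
         salary
dept           
Data          2
Eng           3
Finance       4
Ops           1
Sales         1
take 4 rows with smallest salary:
       salary
dept         
Ops         1
Sales       1
Data        2
Eng         3
filter rows where salary >= 2:
      salary
dept        
Data       2
Eng        3
add column salary_x4 = t['salary'] * 4:
      salary  salary_x4
dept                   
Data       2          8
Eng        3         12
add column salary_minus_salary_x4 = t['salary'] - t['salary_x4']:
      salary  salary_x4  salary_minus_salary_x4
dept                                           
Data       2          8                      -6
Eng        3         12                      -9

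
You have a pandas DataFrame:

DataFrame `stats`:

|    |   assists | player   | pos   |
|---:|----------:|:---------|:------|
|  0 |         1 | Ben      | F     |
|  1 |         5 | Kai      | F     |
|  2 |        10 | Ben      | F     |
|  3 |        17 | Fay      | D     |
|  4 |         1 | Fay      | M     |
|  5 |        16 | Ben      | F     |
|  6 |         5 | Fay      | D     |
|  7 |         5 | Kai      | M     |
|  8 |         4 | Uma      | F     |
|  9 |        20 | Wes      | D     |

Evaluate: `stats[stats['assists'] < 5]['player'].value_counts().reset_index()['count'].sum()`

filter rows where assists < 5:
   assists player pos
0        1    Ben   F
4        1    Fay   M
8        4    Uma   F
value_counts of player:
player
Ben    1
Fay    1
Uma    1
Name: count, dtype: int64
reset_index():
  player  count
0    Ben      1
1    Fay      1
2    Uma      1

3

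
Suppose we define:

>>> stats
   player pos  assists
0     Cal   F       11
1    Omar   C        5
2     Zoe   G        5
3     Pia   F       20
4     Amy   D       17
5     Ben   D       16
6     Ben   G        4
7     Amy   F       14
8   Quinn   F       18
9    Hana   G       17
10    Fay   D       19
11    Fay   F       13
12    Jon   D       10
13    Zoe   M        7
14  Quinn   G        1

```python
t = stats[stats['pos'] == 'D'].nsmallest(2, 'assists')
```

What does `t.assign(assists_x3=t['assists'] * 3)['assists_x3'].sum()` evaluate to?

78

filter rows where pos == 'D':
   player pos  assists
4     Amy   D       17
5     Ben   D       16
10    Fay   D       19
12    Jon   D       10
take 2 rows with smallest assists:
   player pos  assists
12    Jon   D       10
5     Ben   D       16
add column assists_x3 = t['assists'] * 3:
   player pos  assists  assists_x3
12    Jon   D       10          30
5     Ben   D       16          48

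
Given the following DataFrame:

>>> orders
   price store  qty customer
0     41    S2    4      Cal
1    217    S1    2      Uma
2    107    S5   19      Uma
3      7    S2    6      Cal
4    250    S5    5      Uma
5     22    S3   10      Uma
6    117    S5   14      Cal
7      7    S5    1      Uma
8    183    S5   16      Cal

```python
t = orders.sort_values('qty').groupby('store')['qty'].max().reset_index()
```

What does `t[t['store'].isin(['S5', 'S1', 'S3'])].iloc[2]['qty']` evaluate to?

19

sort by qty:
   price store  qty customer
7      7    S5    1      Uma
1    217    S1    2      Uma
0     41    S2    4      Cal
4    250    S5    5      Uma
3      7    S2    6      Cal
5     22    S3   10      Uma
6    117    S5   14      Cal
8    183    S5   16      Cal
2    107    S5   19      Uma
group by store, max of qty:
store
S1     2
S2     6
S3    10
S5    19
Name: qty, dtype: int64
reset_index():
  store  qty
0    S1    2
1    S2    6
2    S3   10
3    S5   19
filter rows where store in ['S5', 'S1', 'S3']:
  store  qty
0    S1    2
2    S3   10
3    S5   19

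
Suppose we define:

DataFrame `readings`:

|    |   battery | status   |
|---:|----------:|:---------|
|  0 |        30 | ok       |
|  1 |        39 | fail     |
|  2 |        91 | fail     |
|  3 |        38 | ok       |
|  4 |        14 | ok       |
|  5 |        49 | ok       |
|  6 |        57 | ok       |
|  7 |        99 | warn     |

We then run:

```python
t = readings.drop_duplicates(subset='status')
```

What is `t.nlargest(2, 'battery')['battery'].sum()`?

drop duplicate status (keep=first):
   battery status
0       30     ok
1       39   fail
7       99   warn
take 2 rows with largest battery:
   battery status
7       99   warn
1       39   fail
Finally, sum of column 'battery' = 138.

138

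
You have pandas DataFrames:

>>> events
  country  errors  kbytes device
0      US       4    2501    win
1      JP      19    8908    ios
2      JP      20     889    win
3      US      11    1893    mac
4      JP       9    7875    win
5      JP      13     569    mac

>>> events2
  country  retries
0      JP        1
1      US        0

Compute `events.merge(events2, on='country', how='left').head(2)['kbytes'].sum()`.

merge on 'country' (how='left') → 6 rows:
  country  errors  kbytes device  retries
0      US       4    2501    win        0
1      JP      19    8908    ios        1
2      JP      20     889    win        1
3      US      11    1893    mac        0
4      JP       9    7875    win        1
5      JP      13     569    mac        1
take first 2 rows:
  country  errors  kbytes device  retries
0      US       4    2501    win        0
1      JP      19    8908    ios        1
So sum() = 11409.

11409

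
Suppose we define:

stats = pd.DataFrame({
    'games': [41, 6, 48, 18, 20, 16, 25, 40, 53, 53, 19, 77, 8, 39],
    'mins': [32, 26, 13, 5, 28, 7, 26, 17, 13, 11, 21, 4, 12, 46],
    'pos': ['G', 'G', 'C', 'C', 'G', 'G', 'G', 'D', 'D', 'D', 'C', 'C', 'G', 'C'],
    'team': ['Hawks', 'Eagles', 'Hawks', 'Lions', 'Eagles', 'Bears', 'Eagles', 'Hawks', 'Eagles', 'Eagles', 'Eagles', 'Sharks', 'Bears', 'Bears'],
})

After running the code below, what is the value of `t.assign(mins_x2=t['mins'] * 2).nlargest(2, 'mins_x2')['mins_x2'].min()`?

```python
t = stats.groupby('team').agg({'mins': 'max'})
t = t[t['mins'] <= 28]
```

group by team, max of mins:
        mins
team        
Bears     46
Eagles    28
Hawks     32
Lions      5
Sharks     4
filter rows where mins <= 28:
        mins
team        
Eagles    28
Lions      5
Sharks     4
add column mins_x2 = t['mins'] * 2:
        mins  mins_x2
team                 
Eagles    28       56
Lions      5       10
Sharks     4        8
take 2 rows with largest mins_x2:
        mins  mins_x2
team                 
Eagles    28       56
Lions      5       10

10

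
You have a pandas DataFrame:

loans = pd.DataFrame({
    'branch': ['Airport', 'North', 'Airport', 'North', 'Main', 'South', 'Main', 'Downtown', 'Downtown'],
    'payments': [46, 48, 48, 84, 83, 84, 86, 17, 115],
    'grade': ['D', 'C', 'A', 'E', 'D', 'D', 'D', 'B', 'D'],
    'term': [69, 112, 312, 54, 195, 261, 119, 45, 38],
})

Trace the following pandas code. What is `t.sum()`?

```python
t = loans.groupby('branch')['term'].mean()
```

group by branch, mean of term:
branch
Airport     190.5
Downtown     41.5
Main        157.0
North        83.0
South       261.0
Name: term, dtype: float64
Hence 733.0.

733.0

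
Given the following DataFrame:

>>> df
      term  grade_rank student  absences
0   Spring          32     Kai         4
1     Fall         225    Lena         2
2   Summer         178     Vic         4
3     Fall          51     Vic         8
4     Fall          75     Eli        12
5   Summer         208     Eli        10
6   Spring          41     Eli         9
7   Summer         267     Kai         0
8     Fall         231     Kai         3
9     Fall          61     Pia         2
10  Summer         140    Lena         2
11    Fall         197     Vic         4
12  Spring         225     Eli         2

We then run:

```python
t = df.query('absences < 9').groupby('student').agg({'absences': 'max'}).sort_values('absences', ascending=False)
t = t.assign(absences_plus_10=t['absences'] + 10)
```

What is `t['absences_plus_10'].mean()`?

13.6

filter rows where absences < 9:
      term  grade_rank student  absences
0   Spring          32     Kai         4
1     Fall         225    Lena         2
2   Summer         178     Vic         4
3     Fall          51     Vic         8
7   Summer         267     Kai         0
8     Fall         231     Kai         3
9     Fall          61     Pia         2
10  Summer         140    Lena         2
11    Fall         197     Vic         4
12  Spring         225     Eli         2
group by student, max of absences:
         absences
student          
Eli             2
Kai             4
Lena            2
Pia             2
Vic             8
sort by absences descending:
         absences
student          
Vic             8
Kai             4
Eli             2
Lena            2
Pia             2
add column absences_plus_10 = t['absences'] + 10:
         absences  absences_plus_10
student                            
Vic             8                18
Kai             4                14
Eli             2                12
Lena            2                12
Pia             2                12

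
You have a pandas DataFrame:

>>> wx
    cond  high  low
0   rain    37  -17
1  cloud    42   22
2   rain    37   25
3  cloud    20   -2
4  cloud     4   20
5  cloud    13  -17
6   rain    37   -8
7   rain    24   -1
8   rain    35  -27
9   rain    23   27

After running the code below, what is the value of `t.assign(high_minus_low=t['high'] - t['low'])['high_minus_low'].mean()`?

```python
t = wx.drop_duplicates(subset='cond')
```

37.0

drop duplicate cond (keep=first):
    cond  high  low
0   rain    37  -17
1  cloud    42   22
add column high_minus_low = t['high'] - t['low']:
    cond  high  low  high_minus_low
0   rain    37  -17              54
1  cloud    42   22              20
The mean of column 'high_minus_low' is 37.0.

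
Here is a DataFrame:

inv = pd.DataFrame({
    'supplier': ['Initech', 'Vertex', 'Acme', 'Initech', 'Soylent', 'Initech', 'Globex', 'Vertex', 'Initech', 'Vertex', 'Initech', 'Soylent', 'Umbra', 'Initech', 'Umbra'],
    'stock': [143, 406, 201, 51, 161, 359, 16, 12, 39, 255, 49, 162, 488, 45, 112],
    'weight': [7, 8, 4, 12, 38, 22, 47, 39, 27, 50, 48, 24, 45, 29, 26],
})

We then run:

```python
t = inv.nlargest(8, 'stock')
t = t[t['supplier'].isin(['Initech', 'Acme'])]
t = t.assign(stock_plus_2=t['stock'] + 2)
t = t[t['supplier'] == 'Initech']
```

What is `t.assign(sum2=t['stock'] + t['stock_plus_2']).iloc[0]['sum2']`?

720

take 8 rows with largest stock:
   supplier  stock  weight
12    Umbra    488      45
1    Vertex    406       8
5   Initech    359      22
9    Vertex    255      50
2      Acme    201       4
11  Soylent    162      24
4   Soylent    161      38
0   Initech    143       7
filter rows where supplier in ['Initech', 'Acme']:
  supplier  stock  weight
5  Initech    359      22
2     Acme    201       4
0  Initech    143       7
add column stock_plus_2 = t['stock'] + 2:
  supplier  stock  weight  stock_plus_2
5  Initech    359      22           361
2     Acme    201       4           203
0  Initech    143       7           145
filter rows where supplier == 'Initech':
  supplier  stock  weight  stock_plus_2
5  Initech    359      22           361
0  Initech    143       7           145
add column sum2 = t['stock'] + t['stock_plus_2']:
  supplier  stock  weight  stock_plus_2  sum2
5  Initech    359      22           361   720
0  Initech    143       7           145   288
Reading off the value at position 0, column 'sum2', we get 720.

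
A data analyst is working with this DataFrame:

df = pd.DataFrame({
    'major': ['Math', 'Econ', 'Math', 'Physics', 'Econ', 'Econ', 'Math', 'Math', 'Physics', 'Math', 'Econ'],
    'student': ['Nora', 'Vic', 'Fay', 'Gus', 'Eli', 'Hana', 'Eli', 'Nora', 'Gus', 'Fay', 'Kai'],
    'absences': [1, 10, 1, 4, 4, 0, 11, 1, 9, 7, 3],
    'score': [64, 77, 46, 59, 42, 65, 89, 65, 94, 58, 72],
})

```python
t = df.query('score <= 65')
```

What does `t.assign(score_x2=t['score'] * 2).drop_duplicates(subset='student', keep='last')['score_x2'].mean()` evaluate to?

115.6

filter rows where score <= 65:
     major student  absences  score
0     Math    Nora         1     64
2     Math     Fay         1     46
3  Physics     Gus         4     59
4     Econ     Eli         4     42
5     Econ    Hana         0     65
7     Math    Nora         1     65
9     Math     Fay         7     58
add column score_x2 = t['score'] * 2:
     major student  absences  score  score_x2
0     Math    Nora         1     64       128
2     Math     Fay         1     46        92
3  Physics     Gus         4     59       118
4     Econ     Eli         4     42        84
5     Econ    Hana         0     65       130
7     Math    Nora         1     65       130
9     Math     Fay         7     58       116
drop duplicate student (keep=last):
     major student  absences  score  score_x2
3  Physics     Gus         4     59       118
4     Econ     Eli         4     42        84
5     Econ    Hana         0     65       130
7     Math    Nora         1     65       130
9     Math     Fay         7     58       116
Hence 115.6.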